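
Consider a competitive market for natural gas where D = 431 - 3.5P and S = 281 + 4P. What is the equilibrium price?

Set D = S: 431 - 3.5P = 281 + 4P.
150 = 7.5P, so P* = 20.
Q* = 431 − 3.5(20) = 361.

P* = 20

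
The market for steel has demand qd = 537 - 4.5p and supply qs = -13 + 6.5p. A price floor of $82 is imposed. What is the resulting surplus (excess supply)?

Equilibrium price would be p* = 50, so the floor at 82 binds.
At p = 82: qd = 168, qs = 520.
Surplus = 520 − 168 = 352.

Surplus = 352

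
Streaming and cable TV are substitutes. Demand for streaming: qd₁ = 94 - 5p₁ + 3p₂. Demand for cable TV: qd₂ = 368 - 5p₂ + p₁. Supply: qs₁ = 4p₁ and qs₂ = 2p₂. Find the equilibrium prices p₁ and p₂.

p₁ = 881/30, p₂ = 1703/30

Market 1: 94 - 5p₁ + 3p₂ = 4p₁ → 9p₁ - 3p₂ = 94.
Market 2: 7p₂ - p₁ = 368.
Eliminating p₂: 7×(1) + 3×(2) gives 60p₁ = 1762, so p₁ = 881/30.
Back-substitute into (2): p₂ = (368 + 1×881/30) / 7 = 1703/30.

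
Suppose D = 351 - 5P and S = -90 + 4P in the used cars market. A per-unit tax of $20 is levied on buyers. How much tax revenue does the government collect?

Tax revenue = 11080/9

Pre-tax equilibrium: P* = 49, Q* = 106.
Tax on buyers shifts demand to D = 351 − 5(P + 20) = 251 - 5P.
251 - 5P = -90 + 4P gives seller price Ps = 341/9; buyers pay Pb = 341/9 + 20 = 521/9.
New quantity: Q = 351 − 5(521/9) = 554/9.
Revenue = 20 × 554/9 = 11080/9.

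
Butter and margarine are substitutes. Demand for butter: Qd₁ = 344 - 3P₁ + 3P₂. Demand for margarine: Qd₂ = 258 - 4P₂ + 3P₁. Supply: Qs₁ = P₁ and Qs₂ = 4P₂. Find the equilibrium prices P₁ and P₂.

Market 1: 344 - 3P₁ + 3P₂ = P₁ → 4P₁ - 3P₂ = 344.
Market 2: 8P₂ - 3P₁ = 258.
Eliminating P₂: 8×(1) + 3×(2) gives 23P₁ = 3526, so P₁ = 3526/23.
Back-substitute into (2): P₂ = (258 + 3×3526/23) / 8 = 2064/23.

P₁ = 3526/23, P₂ = 2064/23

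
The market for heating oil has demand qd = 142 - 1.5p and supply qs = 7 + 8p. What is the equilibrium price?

p* = 270/19

Set qd = qs: 142 - 1.5p = 7 + 8p.
135 = 9.5p, so p* = 270/19.
q* = 142 − 1.5(270/19) = 2293/19.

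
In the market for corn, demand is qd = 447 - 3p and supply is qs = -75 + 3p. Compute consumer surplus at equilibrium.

Equilibrium: 447 - 3p = -75 + 3p gives p* = 87, q* = 186.
Demand choke price (qd = 0): p = 149.
CS = ½(149 − 87)(186) = 5766.

Consumer surplus = 5766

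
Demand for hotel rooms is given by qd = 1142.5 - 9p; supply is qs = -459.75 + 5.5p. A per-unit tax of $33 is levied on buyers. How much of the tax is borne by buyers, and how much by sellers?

Pre-tax equilibrium: p* = 110.5, q* = 148.
Tax on buyers shifts demand to qd = 1142.5 − 9(p + 33) = 845.5 - 9p.
845.5 - 9p = -459.75 + 5.5p gives seller price ps = 5221/58; buyers pay pb = 5221/58 + 33 = 7135/58.
New quantity: q = 1142.5 − 9(7135/58) = 1025/29.
Buyer burden = 7135/58 − 110.5 = 363/29; seller burden = 110.5 − 5221/58 = 594/29.

Buyers bear 363/29, sellers bear 594/29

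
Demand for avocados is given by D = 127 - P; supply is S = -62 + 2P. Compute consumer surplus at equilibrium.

Consumer surplus = 2048

Equilibrium: 127 - P = -62 + 2P gives P* = 63, Q* = 64.
Demand choke price (D = 0): P = 127.
CS = ½(127 − 63)(64) = 2048.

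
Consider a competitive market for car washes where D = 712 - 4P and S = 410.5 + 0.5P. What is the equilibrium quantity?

Set D = S: 712 - 4P = 410.5 + 0.5P.
301.5 = 4.5P, so P* = 67.
Q* = 712 − 4(67) = 444.

Q* = 444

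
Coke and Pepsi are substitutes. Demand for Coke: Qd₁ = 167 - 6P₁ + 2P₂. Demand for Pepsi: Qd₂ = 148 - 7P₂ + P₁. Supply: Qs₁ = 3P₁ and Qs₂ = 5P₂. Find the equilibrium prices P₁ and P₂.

Market 1: 167 - 6P₁ + 2P₂ = 3P₁ → 9P₁ - 2P₂ = 167.
Market 2: 12P₂ - P₁ = 148.
Eliminating P₂: 12×(1) + 2×(2) gives 106P₁ = 2300, so P₁ = 1150/53.
Back-substitute into (2): P₂ = (148 + 1×1150/53) / 12 = 1499/106.

P₁ = 1150/53, P₂ = 1499/106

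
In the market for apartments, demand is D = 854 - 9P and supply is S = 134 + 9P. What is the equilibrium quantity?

Q* = 494

Set D = S: 854 - 9P = 134 + 9P.
720 = 18P, so P* = 40.
Q* = 854 − 9(40) = 494.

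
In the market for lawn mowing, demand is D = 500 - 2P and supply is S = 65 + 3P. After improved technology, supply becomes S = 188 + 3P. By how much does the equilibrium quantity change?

Original equilibrium: P* = 87, Q* = 326.
New equilibrium: 500 - 2P = 188 + 3P, so 312 = 5P and P' = 62.4; Q' = 500 − 2(62.4) = 375.2.
Change in quantity: 375.2 − 326 = 49.2.

ΔQ = 49.2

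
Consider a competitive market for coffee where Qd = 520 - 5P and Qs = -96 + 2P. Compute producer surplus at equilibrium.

Equilibrium: 520 - 5P = -96 + 2P gives P* = 88, Q* = 80.
Supply starts at P = 48 (where Qs = 0).
PS = ½(88 − 48)(80) = 1600.

Producer surplus = 1600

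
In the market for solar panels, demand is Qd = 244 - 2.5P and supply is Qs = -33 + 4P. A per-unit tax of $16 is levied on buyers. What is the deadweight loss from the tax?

Deadweight loss = 2560/13

Pre-tax equilibrium: P* = 554/13, Q* = 1787/13.
Tax on buyers shifts demand to Qd = 244 − 2.5(P + 16) = 204 - 2.5P.
204 - 2.5P = -33 + 4P gives seller price Ps = 474/13; buyers pay Pb = 474/13 + 16 = 682/13.
New quantity: Q = 244 − 2.5(682/13) = 1467/13.
DWL = ½ × 16 × (1787/13 − 1467/13) = 2560/13.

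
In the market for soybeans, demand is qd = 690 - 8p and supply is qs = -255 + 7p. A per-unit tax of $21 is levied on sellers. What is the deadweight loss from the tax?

Pre-tax equilibrium: p* = 63, q* = 186.
Tax on sellers shifts supply to qs = -255 + 7(p − 21) = -402 + 7p.
690 - 8p = -402 + 7p gives buyer price pb = 72.8; sellers receive ps = 72.8 − 21 = 51.8.
New quantity: q = 690 − 8(72.8) = 107.6.
DWL = ½ × 21 × (186 − 107.6) = 823.2.

Deadweight loss = 823.2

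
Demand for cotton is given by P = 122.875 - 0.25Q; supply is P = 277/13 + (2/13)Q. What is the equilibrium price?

Set the two price expressions equal: 122.875 - 0.25Q = 277/13 + (2/13)Q.
10563/104 = (21/52)Q, so Q* = 251.5.
P* = 122.875 − (0.25)(251.5) = 60.

P* = 60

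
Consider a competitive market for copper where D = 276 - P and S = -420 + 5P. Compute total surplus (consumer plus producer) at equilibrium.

Equilibrium: 276 - P = -420 + 5P gives P* = 116, Q* = 160.
Demand choke price: P = 276; supply starts at P = 84.
CS = ½(276 − 116)(160) = 12800; PS = ½(116 − 84)(160) = 2560.

Total surplus = 15360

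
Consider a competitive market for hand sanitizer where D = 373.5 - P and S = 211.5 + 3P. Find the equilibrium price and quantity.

Set D = S: 373.5 - P = 211.5 + 3P.
162 = 4P, so P* = 40.5.
Q* = 373.5 − 1(40.5) = 333.

P* = 40.5, Q* = 333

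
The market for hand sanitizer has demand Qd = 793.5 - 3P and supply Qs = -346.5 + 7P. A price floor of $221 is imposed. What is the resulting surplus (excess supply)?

Equilibrium price would be P* = 114, so the floor at 221 binds.
At P = 221: Qd = 130.5, Qs = 1200.5.
Surplus = 1200.5 − 130.5 = 1070.

Surplus = 1070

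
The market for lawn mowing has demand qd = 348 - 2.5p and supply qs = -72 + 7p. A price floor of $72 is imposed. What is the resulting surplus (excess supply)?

Equilibrium price would be p* = 840/19, so the floor at 72 binds.
At p = 72: qd = 168, qs = 432.
Surplus = 432 − 168 = 264.

Surplus = 264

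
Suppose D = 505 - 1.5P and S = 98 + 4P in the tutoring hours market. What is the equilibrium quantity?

Q* = 394

Set D = S: 505 - 1.5P = 98 + 4P.
407 = 5.5P, so P* = 74.
Q* = 505 − 1.5(74) = 394.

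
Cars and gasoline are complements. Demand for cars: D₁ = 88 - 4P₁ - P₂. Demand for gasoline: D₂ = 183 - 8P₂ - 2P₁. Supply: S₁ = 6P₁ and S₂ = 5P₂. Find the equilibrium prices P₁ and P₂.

P₁ = 7.5078125, P₂ = 12.921875

Market 1: 88 - 4P₁ - P₂ = 6P₁ → 10P₁ + P₂ = 88.
Market 2: 13P₂ + 2P₁ = 183.
Eliminating P₂: 13×(1) − 1×(2) gives 128P₁ = 961, so P₁ = 7.5078125.
Back-substitute into (2): P₂ = (183 − 2×7.5078125) / 13 = 12.921875.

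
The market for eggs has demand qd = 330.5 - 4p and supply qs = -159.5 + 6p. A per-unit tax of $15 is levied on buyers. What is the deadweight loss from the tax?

Pre-tax equilibrium: p* = 49, q* = 134.5.
Tax on buyers shifts demand to qd = 330.5 − 4(p + 15) = 270.5 - 4p.
270.5 - 4p = -159.5 + 6p gives seller price ps = 43; buyers pay pb = 43 + 15 = 58.
New quantity: q = 330.5 − 4(58) = 98.5.
DWL = ½ × 15 × (134.5 − 98.5) = 270.

Deadweight loss = 270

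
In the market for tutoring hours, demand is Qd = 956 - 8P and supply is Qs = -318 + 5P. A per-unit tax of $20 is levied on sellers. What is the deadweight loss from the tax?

Pre-tax equilibrium: P* = 98, Q* = 172.
Tax on sellers shifts supply to Qs = -318 + 5(P − 20) = -418 + 5P.
956 - 8P = -418 + 5P gives buyer price Pb = 1374/13; sellers receive Ps = 1374/13 − 20 = 1114/13.
New quantity: Q = 956 − 8(1374/13) = 1436/13.
DWL = ½ × 20 × (172 − 1436/13) = 8000/13.

Deadweight loss = 8000/13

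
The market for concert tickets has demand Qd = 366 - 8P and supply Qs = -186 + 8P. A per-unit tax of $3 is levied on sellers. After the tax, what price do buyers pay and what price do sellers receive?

Buyers pay $36, sellers receive $33

Pre-tax equilibrium: P* = 34.5, Q* = 90.
Tax on sellers shifts supply to Qs = -186 + 8(P − 3) = -210 + 8P.
366 - 8P = -210 + 8P gives buyer price Pb = 36; sellers receive Ps = 36 − 3 = 33.
New quantity: Q = 366 − 8(36) = 78.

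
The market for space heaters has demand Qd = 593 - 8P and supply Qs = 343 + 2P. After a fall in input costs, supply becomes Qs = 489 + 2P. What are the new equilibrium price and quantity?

P' = 10.4, Q' = 509.8

Original equilibrium: P* = 25, Q* = 393.
New equilibrium: 593 - 8P = 489 + 2P, so 104 = 10P and P' = 10.4; Q' = 593 − 8(10.4) = 509.8.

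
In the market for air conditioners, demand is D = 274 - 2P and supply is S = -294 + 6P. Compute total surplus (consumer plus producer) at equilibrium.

Equilibrium: 274 - 2P = -294 + 6P gives P* = 71, Q* = 132.
Demand choke price: P = 137; supply starts at P = 49.
CS = ½(137 − 71)(132) = 4356; PS = ½(71 − 49)(132) = 1452.

Total surplus = 5808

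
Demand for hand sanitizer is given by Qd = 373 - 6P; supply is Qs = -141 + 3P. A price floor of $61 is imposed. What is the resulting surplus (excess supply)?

Surplus = 35

Equilibrium price would be P* = 514/9, so the floor at 61 binds.
At P = 61: Qd = 7, Qs = 42.
Surplus = 42 − 7 = 35.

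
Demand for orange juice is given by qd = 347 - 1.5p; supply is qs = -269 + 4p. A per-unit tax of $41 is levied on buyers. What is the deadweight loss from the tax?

Pre-tax equilibrium: p* = 112, q* = 179.
Tax on buyers shifts demand to qd = 347 − 1.5(p + 41) = 285.5 - 1.5p.
285.5 - 1.5p = -269 + 4p gives seller price ps = 1109/11; buyers pay pb = 1109/11 + 41 = 1560/11.
New quantity: q = 347 − 1.5(1560/11) = 1477/11.
DWL = ½ × 41 × (179 − 1477/11) = 10086/11.

Deadweight loss = 10086/11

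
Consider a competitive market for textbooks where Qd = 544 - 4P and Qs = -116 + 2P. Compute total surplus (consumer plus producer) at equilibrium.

Equilibrium: 544 - 4P = -116 + 2P gives P* = 110, Q* = 104.
Demand choke price: P = 136; supply starts at P = 58.
CS = ½(136 − 110)(104) = 1352; PS = ½(110 − 58)(104) = 2704.

Total surplus = 4056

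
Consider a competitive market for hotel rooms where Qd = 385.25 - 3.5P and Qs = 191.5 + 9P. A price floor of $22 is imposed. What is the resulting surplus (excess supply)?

Surplus = 81.25

Equilibrium price would be P* = 15.5, so the floor at 22 binds.
At P = 22: Qd = 308.25, Qs = 389.5.
Surplus = 389.5 − 308.25 = 81.25.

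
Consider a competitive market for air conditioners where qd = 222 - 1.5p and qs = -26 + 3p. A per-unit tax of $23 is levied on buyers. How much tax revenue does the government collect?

Tax revenue = 8027/3

Pre-tax equilibrium: p* = 496/9, q* = 418/3.
Tax on buyers shifts demand to qd = 222 − 1.5(p + 23) = 187.5 - 1.5p.
187.5 - 1.5p = -26 + 3p gives seller price ps = 427/9; buyers pay pb = 427/9 + 23 = 634/9.
New quantity: q = 222 − 1.5(634/9) = 349/3.
Revenue = 23 × 349/3 = 8027/3.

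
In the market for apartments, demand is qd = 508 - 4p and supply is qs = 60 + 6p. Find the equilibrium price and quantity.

Set qd = qs: 508 - 4p = 60 + 6p.
448 = 10p, so p* = 44.8.
q* = 508 − 4(44.8) = 328.8.

p* = 44.8, q* = 328.8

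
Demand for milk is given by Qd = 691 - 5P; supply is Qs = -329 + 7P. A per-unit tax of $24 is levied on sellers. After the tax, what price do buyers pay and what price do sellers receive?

Buyers pay $99, sellers receive $75

Pre-tax equilibrium: P* = 85, Q* = 266.
Tax on sellers shifts supply to Qs = -329 + 7(P − 24) = -497 + 7P.
691 - 5P = -497 + 7P gives buyer price Pb = 99; sellers receive Ps = 99 − 24 = 75.
New quantity: Q = 691 − 5(99) = 196.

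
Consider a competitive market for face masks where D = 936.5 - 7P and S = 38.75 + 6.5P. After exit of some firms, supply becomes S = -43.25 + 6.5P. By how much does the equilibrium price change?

Original equilibrium: P* = 66.5, Q* = 471.
New equilibrium: 936.5 - 7P = -43.25 + 6.5P, so 979.75 = 13.5P and P' = 3919/54; Q' = 936.5 − 7(3919/54) = 11569/27.
Change in price: 3919/54 − 66.5 = 164/27.

ΔP = 164/27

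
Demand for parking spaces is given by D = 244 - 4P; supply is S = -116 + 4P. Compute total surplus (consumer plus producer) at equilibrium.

Total surplus = 1024

Equilibrium: 244 - 4P = -116 + 4P gives P* = 45, Q* = 64.
Demand choke price: P = 61; supply starts at P = 29.
CS = ½(61 − 45)(64) = 512; PS = ½(45 − 29)(64) = 512.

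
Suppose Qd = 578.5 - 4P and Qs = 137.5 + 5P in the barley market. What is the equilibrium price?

Set Qd = Qs: 578.5 - 4P = 137.5 + 5P.
441 = 9P, so P* = 49.
Q* = 578.5 − 4(49) = 382.5.

P* = 49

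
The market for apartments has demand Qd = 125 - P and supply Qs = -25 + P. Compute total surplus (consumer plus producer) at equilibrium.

Equilibrium: 125 - P = -25 + P gives P* = 75, Q* = 50.
Demand choke price: P = 125; supply starts at P = 25.
CS = ½(125 − 75)(50) = 1250; PS = ½(75 − 25)(50) = 1250.

Total surplus = 2500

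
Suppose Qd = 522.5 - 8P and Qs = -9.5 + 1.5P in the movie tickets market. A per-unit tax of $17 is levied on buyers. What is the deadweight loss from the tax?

Deadweight loss = 3468/19

Pre-tax equilibrium: P* = 56, Q* = 74.5.
Tax on buyers shifts demand to Qd = 522.5 − 8(P + 17) = 386.5 - 8P.
386.5 - 8P = -9.5 + 1.5P gives seller price Ps = 792/19; buyers pay Pb = 792/19 + 17 = 1115/19.
New quantity: Q = 522.5 − 8(1115/19) = 2015/38.
DWL = ½ × 17 × (74.5 − 2015/38) = 3468/19.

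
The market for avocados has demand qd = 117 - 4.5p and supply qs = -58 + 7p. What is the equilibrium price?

p* = 350/23

Set qd = qs: 117 - 4.5p = -58 + 7p.
175 = 11.5p, so p* = 350/23.
q* = 117 − 4.5(350/23) = 1116/23.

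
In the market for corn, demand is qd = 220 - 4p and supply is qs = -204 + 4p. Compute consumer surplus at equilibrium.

Equilibrium: 220 - 4p = -204 + 4p gives p* = 53, q* = 8.
Demand choke price (qd = 0): p = 55.
CS = ½(55 − 53)(8) = 8.

Consumer surplus = 8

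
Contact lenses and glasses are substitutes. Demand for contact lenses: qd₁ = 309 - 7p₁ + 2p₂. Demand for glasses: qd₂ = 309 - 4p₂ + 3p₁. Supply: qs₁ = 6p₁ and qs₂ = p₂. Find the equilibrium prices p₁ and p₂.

Market 1: 309 - 7p₁ + 2p₂ = 6p₁ → 13p₁ - 2p₂ = 309.
Market 2: 5p₂ - 3p₁ = 309.
Eliminating p₂: 5×(1) + 2×(2) gives 59p₁ = 2163, so p₁ = 2163/59.
Back-substitute into (2): p₂ = (309 + 3×2163/59) / 5 = 4944/59.

p₁ = 2163/59, p₂ = 4944/59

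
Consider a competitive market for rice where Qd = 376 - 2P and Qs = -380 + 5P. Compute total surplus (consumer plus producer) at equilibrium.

Total surplus = 8960

Equilibrium: 376 - 2P = -380 + 5P gives P* = 108, Q* = 160.
Demand choke price: P = 188; supply starts at P = 76.
CS = ½(188 − 108)(160) = 6400; PS = ½(108 − 76)(160) = 2560.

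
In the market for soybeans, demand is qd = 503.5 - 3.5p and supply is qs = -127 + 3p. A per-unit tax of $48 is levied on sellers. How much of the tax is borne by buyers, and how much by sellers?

Buyers bear 288/13, sellers bear 336/13

Pre-tax equilibrium: p* = 97, q* = 164.
Tax on sellers shifts supply to qs = -127 + 3(p − 48) = -271 + 3p.
503.5 - 3.5p = -271 + 3p gives buyer price pb = 1549/13; sellers receive ps = 1549/13 − 48 = 925/13.
New quantity: q = 503.5 − 3.5(1549/13) = 1124/13.
Buyer burden = 1549/13 − 97 = 288/13; seller burden = 97 − 925/13 = 336/13.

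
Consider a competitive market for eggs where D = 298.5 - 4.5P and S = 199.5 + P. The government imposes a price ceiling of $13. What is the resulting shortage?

Equilibrium price would be P* = 18, so the ceiling at 13 binds.
At P = 13: D = 298.5 − 4.5(13) = 240, S = 199.5 + 1(13) = 212.5.
Shortage = 240 − 212.5 = 27.5.

Shortage = 27.5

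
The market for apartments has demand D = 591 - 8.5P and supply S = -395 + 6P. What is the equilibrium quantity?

Q* = 13

Set D = S: 591 - 8.5P = -395 + 6P.
986 = 14.5P, so P* = 68.
Q* = 591 − 8.5(68) = 13.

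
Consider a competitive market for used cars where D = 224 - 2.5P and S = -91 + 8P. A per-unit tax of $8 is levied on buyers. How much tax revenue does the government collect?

Pre-tax equilibrium: P* = 30, Q* = 149.
Tax on buyers shifts demand to D = 224 − 2.5(P + 8) = 204 - 2.5P.
204 - 2.5P = -91 + 8P gives seller price Ps = 590/21; buyers pay Pb = 590/21 + 8 = 758/21.
New quantity: Q = 224 − 2.5(758/21) = 2809/21.
Revenue = 8 × 2809/21 = 22472/21.

Tax revenue = 22472/21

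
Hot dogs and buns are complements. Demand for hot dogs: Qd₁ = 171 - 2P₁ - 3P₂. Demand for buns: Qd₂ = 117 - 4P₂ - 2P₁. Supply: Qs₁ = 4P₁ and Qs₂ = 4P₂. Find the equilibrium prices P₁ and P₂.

P₁ = 339/14, P₂ = 60/7

Market 1: 171 - 2P₁ - 3P₂ = 4P₁ → 6P₁ + 3P₂ = 171.
Market 2: 8P₂ + 2P₁ = 117.
Eliminating P₂: 8×(1) − 3×(2) gives 42P₁ = 1017, so P₁ = 339/14.
Back-substitute into (2): P₂ = (117 − 2×339/14) / 8 = 60/7.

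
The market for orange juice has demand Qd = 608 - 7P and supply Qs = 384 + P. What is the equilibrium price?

P* = 28

Set Qd = Qs: 608 - 7P = 384 + P.
224 = 8P, so P* = 28.
Q* = 608 − 7(28) = 412.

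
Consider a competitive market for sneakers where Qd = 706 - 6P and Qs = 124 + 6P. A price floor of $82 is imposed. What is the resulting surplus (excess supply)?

Surplus = 402

Equilibrium price would be P* = 48.5, so the floor at 82 binds.
At P = 82: Qd = 214, Qs = 616.
Surplus = 616 − 214 = 402.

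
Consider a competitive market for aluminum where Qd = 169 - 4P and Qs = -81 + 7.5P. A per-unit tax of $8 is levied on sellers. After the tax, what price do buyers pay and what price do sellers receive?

Pre-tax equilibrium: P* = 500/23, Q* = 1887/23.
Tax on sellers shifts supply to Qs = -81 + 7.5(P − 8) = -141 + 7.5P.
169 - 4P = -141 + 7.5P gives buyer price Pb = 620/23; sellers receive Ps = 620/23 − 8 = 436/23.
New quantity: Q = 169 − 4(620/23) = 1407/23.

Buyers pay 620/23, sellers receive 436/23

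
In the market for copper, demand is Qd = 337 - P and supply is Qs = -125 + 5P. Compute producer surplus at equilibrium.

Equilibrium: 337 - P = -125 + 5P gives P* = 77, Q* = 260.
Supply starts at P = 25 (where Qs = 0).
PS = ½(77 − 25)(260) = 6760.

Producer surplus = 6760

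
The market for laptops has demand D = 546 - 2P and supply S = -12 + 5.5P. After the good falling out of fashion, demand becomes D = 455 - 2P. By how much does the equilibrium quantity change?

ΔQ = -1001/15

Original equilibrium: P* = 74.4, Q* = 397.2.
New equilibrium: 455 - 2P = -12 + 5.5P, so 467 = 7.5P and P' = 934/15; Q' = 455 − 2(934/15) = 4957/15.
Change in quantity: 4957/15 − 397.2 = -1001/15.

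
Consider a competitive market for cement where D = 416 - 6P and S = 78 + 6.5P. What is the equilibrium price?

P* = 27.04

Set D = S: 416 - 6P = 78 + 6.5P.
338 = 12.5P, so P* = 27.04.
Q* = 416 − 6(27.04) = 253.76.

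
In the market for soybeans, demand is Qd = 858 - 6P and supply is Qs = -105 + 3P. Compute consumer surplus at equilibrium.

Consumer surplus = 3888

Equilibrium: 858 - 6P = -105 + 3P gives P* = 107, Q* = 216.
Demand choke price (Qd = 0): P = 143.
CS = ½(143 − 107)(216) = 3888.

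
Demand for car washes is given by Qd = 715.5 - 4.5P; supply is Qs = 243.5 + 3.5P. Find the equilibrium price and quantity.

P* = 59, Q* = 450

Set Qd = Qs: 715.5 - 4.5P = 243.5 + 3.5P.
472 = 8P, so P* = 59.
Q* = 715.5 − 4.5(59) = 450.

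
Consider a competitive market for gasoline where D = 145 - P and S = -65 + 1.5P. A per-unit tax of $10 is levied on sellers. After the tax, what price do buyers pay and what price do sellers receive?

Pre-tax equilibrium: P* = 84, Q* = 61.
Tax on sellers shifts supply to S = -65 + 1.5(P − 10) = -80 + 1.5P.
145 - P = -80 + 1.5P gives buyer price Pb = 90; sellers receive Ps = 90 − 10 = 80.
New quantity: Q = 145 − 1(90) = 55.

Buyers pay $90, sellers receive $80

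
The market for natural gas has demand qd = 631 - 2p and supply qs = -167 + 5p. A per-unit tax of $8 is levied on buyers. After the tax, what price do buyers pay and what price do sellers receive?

Pre-tax equilibrium: p* = 114, q* = 403.
Tax on buyers shifts demand to qd = 631 − 2(p + 8) = 615 - 2p.
615 - 2p = -167 + 5p gives seller price ps = 782/7; buyers pay pb = 782/7 + 8 = 838/7.
New quantity: q = 631 − 2(838/7) = 2741/7.

Buyers pay 838/7, sellers receive 782/7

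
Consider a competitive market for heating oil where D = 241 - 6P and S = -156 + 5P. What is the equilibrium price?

Set D = S: 241 - 6P = -156 + 5P.
397 = 11P, so P* = 397/11.
Q* = 241 − 6(397/11) = 269/11.

P* = 397/11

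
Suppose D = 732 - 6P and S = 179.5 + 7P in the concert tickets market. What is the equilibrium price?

Set D = S: 732 - 6P = 179.5 + 7P.
552.5 = 13P, so P* = 42.5.
Q* = 732 − 6(42.5) = 477.

P* = 42.5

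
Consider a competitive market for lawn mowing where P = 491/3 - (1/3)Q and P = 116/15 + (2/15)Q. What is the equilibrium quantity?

Set the two price expressions equal: 491/3 - (1/3)Q = 116/15 + (2/15)Q.
2339/15 = (7/15)Q, so Q* = 2339/7.
P* = 491/3 − (1/3)(2339/7) = 366/7.

Q* = 2339/7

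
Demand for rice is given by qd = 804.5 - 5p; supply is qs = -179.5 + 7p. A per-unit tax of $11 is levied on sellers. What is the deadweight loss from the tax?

Pre-tax equilibrium: p* = 82, q* = 394.5.
Tax on sellers shifts supply to qs = -179.5 + 7(p − 11) = -256.5 + 7p.
804.5 - 5p = -256.5 + 7p gives buyer price pb = 1061/12; sellers receive ps = 1061/12 − 11 = 929/12.
New quantity: q = 804.5 − 5(1061/12) = 4349/12.
DWL = ½ × 11 × (394.5 − 4349/12) = 4235/24.

Deadweight loss = 4235/24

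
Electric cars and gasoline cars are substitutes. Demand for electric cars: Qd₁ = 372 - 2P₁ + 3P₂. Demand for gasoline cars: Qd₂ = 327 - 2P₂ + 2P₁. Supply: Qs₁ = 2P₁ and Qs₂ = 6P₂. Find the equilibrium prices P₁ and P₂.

Market 1: 372 - 2P₁ + 3P₂ = 2P₁ → 4P₁ - 3P₂ = 372.
Market 2: 8P₂ - 2P₁ = 327.
Eliminating P₂: 8×(1) + 3×(2) gives 26P₁ = 3957, so P₁ = 3957/26.
Back-substitute into (2): P₂ = (327 + 2×3957/26) / 8 = 1026/13.

P₁ = 3957/26, P₂ = 1026/13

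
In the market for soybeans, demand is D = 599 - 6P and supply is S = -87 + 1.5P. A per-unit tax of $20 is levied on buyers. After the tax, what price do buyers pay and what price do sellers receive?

Buyers pay 1432/15, sellers receive 1132/15

Pre-tax equilibrium: P* = 1372/15, Q* = 50.2.
Tax on buyers shifts demand to D = 599 − 6(P + 20) = 479 - 6P.
479 - 6P = -87 + 1.5P gives seller price Ps = 1132/15; buyers pay Pb = 1132/15 + 20 = 1432/15.
New quantity: Q = 599 − 6(1432/15) = 26.2.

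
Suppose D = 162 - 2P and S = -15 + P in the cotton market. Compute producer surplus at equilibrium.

Producer surplus = 968

Equilibrium: 162 - 2P = -15 + P gives P* = 59, Q* = 44.
Supply starts at P = 15 (where S = 0).
PS = ½(59 − 15)(44) = 968.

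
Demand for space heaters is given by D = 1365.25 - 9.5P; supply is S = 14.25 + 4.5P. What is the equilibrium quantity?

Set D = S: 1365.25 - 9.5P = 14.25 + 4.5P.
1351 = 14P, so P* = 96.5.
Q* = 1365.25 − 9.5(96.5) = 448.5.

Q* = 448.5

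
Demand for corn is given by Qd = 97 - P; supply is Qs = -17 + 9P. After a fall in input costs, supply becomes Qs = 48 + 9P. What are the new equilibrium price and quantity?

Original equilibrium: P* = 11.4, Q* = 85.6.
New equilibrium: 97 - P = 48 + 9P, so 49 = 10P and P' = 4.9; Q' = 97 − 1(4.9) = 92.1.

P' = 4.9, Q' = 92.1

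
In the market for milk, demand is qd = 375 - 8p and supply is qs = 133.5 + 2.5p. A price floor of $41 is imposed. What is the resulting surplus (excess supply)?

Surplus = 189

Equilibrium price would be p* = 23, so the floor at 41 binds.
At p = 41: qd = 47, qs = 236.
Surplus = 236 − 47 = 189.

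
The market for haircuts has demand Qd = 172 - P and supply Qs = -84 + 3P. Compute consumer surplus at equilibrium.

Equilibrium: 172 - P = -84 + 3P gives P* = 64, Q* = 108.
Demand choke price (Qd = 0): P = 172.
CS = ½(172 − 64)(108) = 5832.

Consumer surplus = 5832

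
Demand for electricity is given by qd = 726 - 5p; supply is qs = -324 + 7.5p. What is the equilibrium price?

p* = 84

Set qd = qs: 726 - 5p = -324 + 7.5p.
1050 = 12.5p, so p* = 84.
q* = 726 − 5(84) = 306.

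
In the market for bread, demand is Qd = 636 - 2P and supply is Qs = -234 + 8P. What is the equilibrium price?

P* = 87

Set Qd = Qs: 636 - 2P = -234 + 8P.
870 = 10P, so P* = 87.
Q* = 636 − 2(87) = 462.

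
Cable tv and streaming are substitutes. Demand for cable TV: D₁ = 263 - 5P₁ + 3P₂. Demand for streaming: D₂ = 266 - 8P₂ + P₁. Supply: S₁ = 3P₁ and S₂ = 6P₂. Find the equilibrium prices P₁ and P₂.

P₁ = 4480/109, P₂ = 2391/109

Market 1: 263 - 5P₁ + 3P₂ = 3P₁ → 8P₁ - 3P₂ = 263.
Market 2: 14P₂ - P₁ = 266.
Eliminating P₂: 14×(1) + 3×(2) gives 109P₁ = 4480, so P₁ = 4480/109.
Back-substitute into (2): P₂ = (266 + 1×4480/109) / 14 = 2391/109.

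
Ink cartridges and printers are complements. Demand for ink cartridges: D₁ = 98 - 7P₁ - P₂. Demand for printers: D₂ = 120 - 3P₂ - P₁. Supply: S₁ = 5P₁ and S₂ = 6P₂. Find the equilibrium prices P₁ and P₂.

Market 1: 98 - 7P₁ - P₂ = 5P₁ → 12P₁ + P₂ = 98.
Market 2: 9P₂ + P₁ = 120.
Eliminating P₂: 9×(1) − 1×(2) gives 107P₁ = 762, so P₁ = 762/107.
Back-substitute into (2): P₂ = (120 − 1×762/107) / 9 = 1342/107.

P₁ = 762/107, P₂ = 1342/107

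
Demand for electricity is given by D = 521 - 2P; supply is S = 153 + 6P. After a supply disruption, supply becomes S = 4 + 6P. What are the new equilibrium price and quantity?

P' = 64.625, Q' = 391.75

Original equilibrium: P* = 46, Q* = 429.
New equilibrium: 521 - 2P = 4 + 6P, so 517 = 8P and P' = 64.625; Q' = 521 − 2(64.625) = 391.75.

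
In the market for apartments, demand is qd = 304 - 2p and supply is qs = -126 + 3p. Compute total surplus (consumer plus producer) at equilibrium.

Total surplus = 7260

Equilibrium: 304 - 2p = -126 + 3p gives p* = 86, q* = 132.
Demand choke price: p = 152; supply starts at p = 42.
CS = ½(152 − 86)(132) = 4356; PS = ½(86 − 42)(132) = 2904.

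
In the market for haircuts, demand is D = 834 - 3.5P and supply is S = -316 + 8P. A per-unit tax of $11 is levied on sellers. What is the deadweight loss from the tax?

Pre-tax equilibrium: P* = 100, Q* = 484.
Tax on sellers shifts supply to S = -316 + 8(P − 11) = -404 + 8P.
834 - 3.5P = -404 + 8P gives buyer price Pb = 2476/23; sellers receive Ps = 2476/23 − 11 = 2223/23.
New quantity: Q = 834 − 3.5(2476/23) = 10516/23.
DWL = ½ × 11 × (484 − 10516/23) = 3388/23.

Deadweight loss = 3388/23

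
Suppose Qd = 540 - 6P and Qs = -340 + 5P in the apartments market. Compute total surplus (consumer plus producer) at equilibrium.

Total surplus = 660

Equilibrium: 540 - 6P = -340 + 5P gives P* = 80, Q* = 60.
Demand choke price: P = 90; supply starts at P = 68.
CS = ½(90 − 80)(60) = 300; PS = ½(80 − 68)(60) = 360.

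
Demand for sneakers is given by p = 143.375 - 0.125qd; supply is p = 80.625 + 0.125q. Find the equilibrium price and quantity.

Set the two price expressions equal: 143.375 - 0.125q = 80.625 + 0.125q.
62.75 = 0.25q, so q* = 251.
p* = 143.375 − (0.125)(251) = 112.

p* = 112, q* = 251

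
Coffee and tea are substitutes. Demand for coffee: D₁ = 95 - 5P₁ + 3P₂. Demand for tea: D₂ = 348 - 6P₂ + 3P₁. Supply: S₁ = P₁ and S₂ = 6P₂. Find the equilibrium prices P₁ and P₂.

Market 1: 95 - 5P₁ + 3P₂ = P₁ → 6P₁ - 3P₂ = 95.
Market 2: 12P₂ - 3P₁ = 348.
Eliminating P₂: 12×(1) + 3×(2) gives 63P₁ = 2184, so P₁ = 104/3.
Back-substitute into (2): P₂ = (348 + 3×104/3) / 12 = 113/3.

P₁ = 104/3, P₂ = 113/3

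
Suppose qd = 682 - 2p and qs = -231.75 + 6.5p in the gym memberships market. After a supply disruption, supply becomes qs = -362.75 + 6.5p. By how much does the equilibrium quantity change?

Δq = -524/17

Original equilibrium: p* = 107.5, q* = 467.
New equilibrium: 682 - 2p = -362.75 + 6.5p, so 1044.75 = 8.5p and p' = 4179/34; q' = 682 − 2(4179/34) = 7415/17.
Change in quantity: 7415/17 − 467 = -524/17.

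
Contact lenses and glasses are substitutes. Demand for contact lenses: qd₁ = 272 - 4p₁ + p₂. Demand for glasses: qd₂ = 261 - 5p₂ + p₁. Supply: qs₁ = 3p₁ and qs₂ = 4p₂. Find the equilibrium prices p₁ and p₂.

p₁ = 2709/62, p₂ = 2099/62

Market 1: 272 - 4p₁ + p₂ = 3p₁ → 7p₁ - p₂ = 272.
Market 2: 9p₂ - p₁ = 261.
Eliminating p₂: 9×(1) + 1×(2) gives 62p₁ = 2709, so p₁ = 2709/62.
Back-substitute into (2): p₂ = (261 + 1×2709/62) / 9 = 2099/62.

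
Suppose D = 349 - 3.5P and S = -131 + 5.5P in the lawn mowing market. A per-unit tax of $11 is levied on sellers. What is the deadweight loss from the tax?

Pre-tax equilibrium: P* = 160/3, Q* = 487/3.
Tax on sellers shifts supply to S = -131 + 5.5(P − 11) = -191.5 + 5.5P.
349 - 3.5P = -191.5 + 5.5P gives buyer price Pb = 1081/18; sellers receive Ps = 1081/18 − 11 = 883/18.
New quantity: Q = 349 − 3.5(1081/18) = 4997/36.
DWL = ½ × 11 × (487/3 − 4997/36) = 9317/72.

Deadweight loss = 9317/72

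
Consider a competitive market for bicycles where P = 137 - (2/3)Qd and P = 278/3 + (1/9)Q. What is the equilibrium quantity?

Q* = 57

Set the two price expressions equal: 137 - (2/3)Q = 278/3 + (1/9)Q.
133/3 = (7/9)Q, so Q* = 57.
P* = 137 − (2/3)(57) = 99.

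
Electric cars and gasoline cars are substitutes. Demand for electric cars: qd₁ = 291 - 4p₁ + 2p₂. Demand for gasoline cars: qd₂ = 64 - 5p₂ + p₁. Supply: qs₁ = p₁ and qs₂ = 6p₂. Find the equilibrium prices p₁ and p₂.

p₁ = 3329/53, p₂ = 611/53

Market 1: 291 - 4p₁ + 2p₂ = p₁ → 5p₁ - 2p₂ = 291.
Market 2: 11p₂ - p₁ = 64.
Eliminating p₂: 11×(1) + 2×(2) gives 53p₁ = 3329, so p₁ = 3329/53.
Back-substitute into (2): p₂ = (64 + 1×3329/53) / 11 = 611/53.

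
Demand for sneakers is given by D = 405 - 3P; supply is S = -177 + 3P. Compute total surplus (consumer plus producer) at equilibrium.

Total surplus = 4332

Equilibrium: 405 - 3P = -177 + 3P gives P* = 97, Q* = 114.
Demand choke price: P = 135; supply starts at P = 59.
CS = ½(135 − 97)(114) = 2166; PS = ½(97 − 59)(114) = 2166.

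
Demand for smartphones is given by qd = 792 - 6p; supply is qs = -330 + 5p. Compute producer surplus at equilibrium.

Producer surplus = 3240

Equilibrium: 792 - 6p = -330 + 5p gives p* = 102, q* = 180.
Supply starts at p = 66 (where qs = 0).
PS = ½(102 − 66)(180) = 3240.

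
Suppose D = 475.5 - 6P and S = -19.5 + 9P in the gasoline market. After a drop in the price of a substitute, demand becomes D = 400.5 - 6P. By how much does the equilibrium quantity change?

ΔQ = -45

Original equilibrium: P* = 33, Q* = 277.5.
New equilibrium: 400.5 - 6P = -19.5 + 9P, so 420 = 15P and P' = 28; Q' = 400.5 − 6(28) = 232.5.
Change in quantity: 232.5 − 277.5 = -45.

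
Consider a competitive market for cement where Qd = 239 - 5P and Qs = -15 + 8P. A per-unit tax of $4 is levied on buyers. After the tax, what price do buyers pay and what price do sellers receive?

Pre-tax equilibrium: P* = 254/13, Q* = 1837/13.
Tax on buyers shifts demand to Qd = 239 − 5(P + 4) = 219 - 5P.
219 - 5P = -15 + 8P gives seller price Ps = 18; buyers pay Pb = 18 + 4 = 22.
New quantity: Q = 239 − 5(22) = 129.

Buyers pay $22, sellers receive $18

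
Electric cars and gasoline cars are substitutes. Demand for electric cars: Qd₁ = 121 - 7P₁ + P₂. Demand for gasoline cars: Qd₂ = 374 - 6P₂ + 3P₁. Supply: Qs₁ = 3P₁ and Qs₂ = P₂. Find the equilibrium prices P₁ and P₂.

Market 1: 121 - 7P₁ + P₂ = 3P₁ → 10P₁ - P₂ = 121.
Market 2: 7P₂ - 3P₁ = 374.
Eliminating P₂: 7×(1) + 1×(2) gives 67P₁ = 1221, so P₁ = 1221/67.
Back-substitute into (2): P₂ = (374 + 3×1221/67) / 7 = 4103/67.

P₁ = 1221/67, P₂ = 4103/67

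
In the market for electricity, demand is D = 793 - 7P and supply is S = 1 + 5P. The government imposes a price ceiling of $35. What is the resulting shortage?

Shortage = 372

Equilibrium price would be P* = 66, so the ceiling at 35 binds.
At P = 35: D = 793 − 7(35) = 548, S = 1 + 5(35) = 176.
Shortage = 548 − 176 = 372.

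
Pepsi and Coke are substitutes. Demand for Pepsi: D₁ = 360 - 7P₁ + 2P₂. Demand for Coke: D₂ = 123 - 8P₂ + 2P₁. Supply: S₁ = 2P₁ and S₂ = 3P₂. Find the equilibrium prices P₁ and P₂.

Market 1: 360 - 7P₁ + 2P₂ = 2P₁ → 9P₁ - 2P₂ = 360.
Market 2: 11P₂ - 2P₁ = 123.
Eliminating P₂: 11×(1) + 2×(2) gives 95P₁ = 4206, so P₁ = 4206/95.
Back-substitute into (2): P₂ = (123 + 2×4206/95) / 11 = 1827/95.

P₁ = 4206/95, P₂ = 1827/95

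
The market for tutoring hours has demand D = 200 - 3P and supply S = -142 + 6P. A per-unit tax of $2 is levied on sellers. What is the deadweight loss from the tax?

Pre-tax equilibrium: P* = 38, Q* = 86.
Tax on sellers shifts supply to S = -142 + 6(P − 2) = -154 + 6P.
200 - 3P = -154 + 6P gives buyer price Pb = 118/3; sellers receive Ps = 118/3 − 2 = 112/3.
New quantity: Q = 200 − 3(118/3) = 82.
DWL = ½ × 2 × (86 − 82) = 4.

Deadweight loss = 4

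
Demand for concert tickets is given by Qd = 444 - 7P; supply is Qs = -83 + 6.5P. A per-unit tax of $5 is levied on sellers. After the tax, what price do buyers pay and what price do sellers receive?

Buyers pay 373/9, sellers receive 328/9

Pre-tax equilibrium: P* = 1054/27, Q* = 4610/27.
Tax on sellers shifts supply to Qs = -83 + 6.5(P − 5) = -115.5 + 6.5P.
444 - 7P = -115.5 + 6.5P gives buyer price Pb = 373/9; sellers receive Ps = 373/9 − 5 = 328/9.
New quantity: Q = 444 − 7(373/9) = 1385/9.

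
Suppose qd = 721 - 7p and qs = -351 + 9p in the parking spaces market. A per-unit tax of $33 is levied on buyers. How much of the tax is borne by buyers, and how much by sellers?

Buyers bear $18.5625, sellers bear $14.4375

Pre-tax equilibrium: p* = 67, q* = 252.
Tax on buyers shifts demand to qd = 721 − 7(p + 33) = 490 - 7p.
490 - 7p = -351 + 9p gives seller price ps = 52.5625; buyers pay pb = 52.5625 + 33 = 85.5625.
New quantity: q = 721 − 7(85.5625) = 122.0625.
Buyer burden = 85.5625 − 67 = 18.5625; seller burden = 67 − 52.5625 = 14.4375.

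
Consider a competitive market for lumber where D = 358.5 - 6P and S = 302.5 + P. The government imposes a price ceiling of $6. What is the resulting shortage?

Equilibrium price would be P* = 8, so the ceiling at 6 binds.
At P = 6: D = 358.5 − 6(6) = 322.5, S = 302.5 + 1(6) = 308.5.
Shortage = 322.5 − 308.5 = 14.

Shortage = 14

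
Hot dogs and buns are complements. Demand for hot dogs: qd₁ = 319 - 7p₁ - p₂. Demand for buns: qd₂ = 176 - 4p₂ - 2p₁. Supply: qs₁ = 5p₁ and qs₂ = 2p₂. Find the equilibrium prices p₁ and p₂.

p₁ = 869/35, p₂ = 737/35

Market 1: 319 - 7p₁ - p₂ = 5p₁ → 12p₁ + p₂ = 319.
Market 2: 6p₂ + 2p₁ = 176.
Eliminating p₂: 6×(1) − 1×(2) gives 70p₁ = 1738, so p₁ = 869/35.
Back-substitute into (2): p₂ = (176 − 2×869/35) / 6 = 737/35.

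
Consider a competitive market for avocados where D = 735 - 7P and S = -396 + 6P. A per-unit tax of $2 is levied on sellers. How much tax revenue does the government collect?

Pre-tax equilibrium: P* = 87, Q* = 126.
Tax on sellers shifts supply to S = -396 + 6(P − 2) = -408 + 6P.
735 - 7P = -408 + 6P gives buyer price Pb = 1143/13; sellers receive Ps = 1143/13 − 2 = 1117/13.
New quantity: Q = 735 − 7(1143/13) = 1554/13.
Revenue = 2 × 1554/13 = 3108/13.

Tax revenue = 3108/13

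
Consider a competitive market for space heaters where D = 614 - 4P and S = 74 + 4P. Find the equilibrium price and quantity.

Set D = S: 614 - 4P = 74 + 4P.
540 = 8P, so P* = 67.5.
Q* = 614 − 4(67.5) = 344.

P* = 67.5, Q* = 344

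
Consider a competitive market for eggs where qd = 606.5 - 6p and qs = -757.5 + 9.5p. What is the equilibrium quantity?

Set qd = qs: 606.5 - 6p = -757.5 + 9.5p.
1364 = 15.5p, so p* = 88.
q* = 606.5 − 6(88) = 78.5.

q* = 78.5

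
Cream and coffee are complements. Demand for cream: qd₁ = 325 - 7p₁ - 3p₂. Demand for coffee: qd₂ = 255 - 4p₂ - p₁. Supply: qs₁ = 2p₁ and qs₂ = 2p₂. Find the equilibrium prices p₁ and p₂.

p₁ = 395/17, p₂ = 1970/51

Market 1: 325 - 7p₁ - 3p₂ = 2p₁ → 9p₁ + 3p₂ = 325.
Market 2: 6p₂ + p₁ = 255.
Eliminating p₂: 6×(1) − 3×(2) gives 51p₁ = 1185, so p₁ = 395/17.
Back-substitute into (2): p₂ = (255 − 1×395/17) / 6 = 1970/51.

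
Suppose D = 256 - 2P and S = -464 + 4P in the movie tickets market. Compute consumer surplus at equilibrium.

Equilibrium: 256 - 2P = -464 + 4P gives P* = 120, Q* = 16.
Demand choke price (D = 0): P = 128.
CS = ½(128 − 120)(16) = 64.

Consumer surplus = 64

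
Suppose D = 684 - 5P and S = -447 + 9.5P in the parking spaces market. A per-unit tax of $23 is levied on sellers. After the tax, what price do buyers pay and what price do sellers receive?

Pre-tax equilibrium: P* = 78, Q* = 294.
Tax on sellers shifts supply to S = -447 + 9.5(P − 23) = -665.5 + 9.5P.
684 - 5P = -665.5 + 9.5P gives buyer price Pb = 2699/29; sellers receive Ps = 2699/29 − 23 = 2032/29.
New quantity: Q = 684 − 5(2699/29) = 6341/29.

Buyers pay 2699/29, sellers receive 2032/29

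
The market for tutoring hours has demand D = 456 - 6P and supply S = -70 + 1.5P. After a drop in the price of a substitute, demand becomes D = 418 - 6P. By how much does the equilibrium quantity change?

ΔQ = -7.6

Original equilibrium: P* = 1052/15, Q* = 35.2.
New equilibrium: 418 - 6P = -70 + 1.5P, so 488 = 7.5P and P' = 976/15; Q' = 418 − 6(976/15) = 27.6.
Change in quantity: 27.6 − 35.2 = -7.6.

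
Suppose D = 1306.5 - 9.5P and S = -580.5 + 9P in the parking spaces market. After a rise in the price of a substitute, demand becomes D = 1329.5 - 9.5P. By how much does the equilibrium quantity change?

ΔQ = 414/37

Original equilibrium: P* = 102, Q* = 337.5.
New equilibrium: 1329.5 - 9.5P = -580.5 + 9P, so 1910 = 18.5P and P' = 3820/37; Q' = 1329.5 − 9.5(3820/37) = 25803/74.
Change in quantity: 25803/74 − 337.5 = 414/37.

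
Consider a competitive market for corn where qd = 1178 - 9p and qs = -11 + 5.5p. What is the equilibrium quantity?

q* = 440

Set qd = qs: 1178 - 9p = -11 + 5.5p.
1189 = 14.5p, so p* = 82.
q* = 1178 − 9(82) = 440.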